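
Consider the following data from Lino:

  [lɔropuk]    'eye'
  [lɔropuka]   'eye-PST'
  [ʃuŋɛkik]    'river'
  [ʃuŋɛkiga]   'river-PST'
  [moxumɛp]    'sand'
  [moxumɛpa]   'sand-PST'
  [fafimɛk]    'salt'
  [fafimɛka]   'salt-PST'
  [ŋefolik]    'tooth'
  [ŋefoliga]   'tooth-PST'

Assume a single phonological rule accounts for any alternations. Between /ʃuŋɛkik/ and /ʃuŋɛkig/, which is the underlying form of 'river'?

/ʃuŋɛkig/

In [ʃuŋɛkik] and [ʃuŋɛkiga] the final segment of 'river' alternates: [k] ~ [g].
Compare 'eye', with invariant [k] in [lɔropuk] and [lɔropuka]: an analysis with underlying /k/ and a rule producing [g] before the PST suffix would wrongly predict alternation here too.
The underlying segment must be /g/; voiced obstruents become voiceless word-finally, yielding [k] there.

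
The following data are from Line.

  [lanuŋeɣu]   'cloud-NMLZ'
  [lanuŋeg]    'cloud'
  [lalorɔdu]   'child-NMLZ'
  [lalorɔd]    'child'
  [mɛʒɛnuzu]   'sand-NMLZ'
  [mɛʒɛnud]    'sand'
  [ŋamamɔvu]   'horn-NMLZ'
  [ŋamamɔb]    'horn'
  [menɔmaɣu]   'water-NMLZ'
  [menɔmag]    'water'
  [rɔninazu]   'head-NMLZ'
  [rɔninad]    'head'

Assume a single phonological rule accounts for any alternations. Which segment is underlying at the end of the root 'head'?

The root 'head' surfaces as [rɔninazu] and [rɔninad], with a stem-final [z] ~ [d] alternation.
But 'child' keeps [d] in both environments ([lalorɔdu], [lalorɔd]), so there is no rule changing /d/ to [z] before the NMLZ suffix.
So /z/ is underlying, and a rule of word-final hardening — voiced fricatives become stops word-finally — gives [d].

/z/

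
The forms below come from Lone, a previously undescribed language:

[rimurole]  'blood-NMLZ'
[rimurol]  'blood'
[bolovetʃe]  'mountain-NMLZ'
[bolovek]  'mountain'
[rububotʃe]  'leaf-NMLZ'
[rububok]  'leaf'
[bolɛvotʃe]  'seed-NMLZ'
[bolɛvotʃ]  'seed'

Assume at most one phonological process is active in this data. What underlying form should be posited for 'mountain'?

The root 'mountain' surfaces as [bolovetʃe] and [bolovek], with a stem-final [tʃ] ~ [k] alternation.
The stem 'seed' ([bolɛvotʃe], [bolɛvotʃ]) shows [tʃ] unchanged in both environments, so [tʃ] cannot be basic with [k] derived in isolation.
The alternation reflects palatalization before a front vowel: /k/ becomes palato-alveolar [tʃ] before a front vowel. /k/ is underlying.

/bolovek/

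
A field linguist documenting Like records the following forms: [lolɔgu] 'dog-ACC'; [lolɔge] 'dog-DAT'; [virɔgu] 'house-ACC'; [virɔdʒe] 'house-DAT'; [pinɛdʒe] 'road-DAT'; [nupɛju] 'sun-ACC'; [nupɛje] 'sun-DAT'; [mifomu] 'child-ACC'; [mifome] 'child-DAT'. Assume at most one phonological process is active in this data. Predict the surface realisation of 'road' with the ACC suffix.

The root 'house' surfaces as [virɔgu] and [virɔdʒe], with a stem-final [g] ~ [dʒ] alternation.
If /g/ were underlying and a rule turned it into [dʒ] before the DAT suffix, 'dog' would also alternate; but it has [g] in both [lolɔgu] and [lolɔge].
The underlying segment must be /dʒ/; palato-alveolar /dʒ/ becomes [g] when no front vowel follows, yielding [g] there.
From [pinɛdʒe] the stem 'road' is /pinɛdʒ/; when no front vowel follows this yields [pinɛgu].

[pinɛgu]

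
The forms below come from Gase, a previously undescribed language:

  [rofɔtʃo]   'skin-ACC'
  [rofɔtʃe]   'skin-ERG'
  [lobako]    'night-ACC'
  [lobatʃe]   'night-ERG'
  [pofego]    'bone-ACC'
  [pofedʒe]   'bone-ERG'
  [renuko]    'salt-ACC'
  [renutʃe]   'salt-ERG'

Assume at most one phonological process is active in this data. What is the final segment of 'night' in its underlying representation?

The root 'night' surfaces as [lobako] and [lobatʃe], with a stem-final [k] ~ [tʃ] alternation.
If /tʃ/ were underlying and a rule turned it into [k] before the ACC suffix, 'skin' would also alternate; but it has [tʃ] in both [rofɔtʃo] and [rofɔtʃe].
The alternation reflects palatalization before a front vowel: /k/ and /g/ become palato-alveolar [tʃ] and [dʒ] before a front vowel. /k/ is underlying.

/k/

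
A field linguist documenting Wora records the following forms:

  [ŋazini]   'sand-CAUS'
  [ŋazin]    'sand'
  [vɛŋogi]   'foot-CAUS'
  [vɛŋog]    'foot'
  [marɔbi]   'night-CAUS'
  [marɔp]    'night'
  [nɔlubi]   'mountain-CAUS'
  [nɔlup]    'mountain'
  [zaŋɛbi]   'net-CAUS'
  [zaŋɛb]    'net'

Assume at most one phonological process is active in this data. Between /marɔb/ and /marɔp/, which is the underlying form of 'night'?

/marɔp/

The stem for 'night' ends in [b] in [marɔbi] but [p] in [marɔp].
But 'net' keeps [b] in both environments ([zaŋɛbi], [zaŋɛb]), so there is no rule changing /b/ to [p] in isolation.
Therefore /p/ is basic and [b] is derived by intervocalic voicing (voiceless stops become voiced between vowels).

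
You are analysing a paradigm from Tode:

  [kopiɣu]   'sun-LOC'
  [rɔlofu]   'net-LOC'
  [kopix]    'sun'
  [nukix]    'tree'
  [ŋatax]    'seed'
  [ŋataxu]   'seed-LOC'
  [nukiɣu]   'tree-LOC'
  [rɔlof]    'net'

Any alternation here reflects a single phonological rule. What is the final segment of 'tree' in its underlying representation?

The root 'tree' surfaces as [nukix] and [nukiɣu], with a stem-final [x] ~ [ɣ] alternation.
If /x/ were underlying and a rule turned it into [ɣ] before the LOC suffix, 'seed' would also alternate; but it has [x] in both [ŋatax] and [ŋataxu].
The underlying segment must be /ɣ/; voiced obstruents become voiceless word-finally, yielding [x] there.

/ɣ/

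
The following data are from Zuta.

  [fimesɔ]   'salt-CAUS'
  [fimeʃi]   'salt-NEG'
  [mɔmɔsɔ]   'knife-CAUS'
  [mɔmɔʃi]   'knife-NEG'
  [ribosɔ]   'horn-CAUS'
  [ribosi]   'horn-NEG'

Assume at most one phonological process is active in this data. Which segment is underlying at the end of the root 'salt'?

The root 'salt' surfaces as [fimesɔ] and [fimeʃi], with a stem-final [s] ~ [ʃ] alternation.
If /s/ were underlying and a rule turned it into [ʃ] before the NEG suffix, 'horn' would also alternate; but it has [s] in both [ribosɔ] and [ribosi].
Therefore /ʃ/ is basic and [s] is derived by depalatalization (palato-alveolar /ʃ/ becomes [s] when no front vowel follows).

/ʃ/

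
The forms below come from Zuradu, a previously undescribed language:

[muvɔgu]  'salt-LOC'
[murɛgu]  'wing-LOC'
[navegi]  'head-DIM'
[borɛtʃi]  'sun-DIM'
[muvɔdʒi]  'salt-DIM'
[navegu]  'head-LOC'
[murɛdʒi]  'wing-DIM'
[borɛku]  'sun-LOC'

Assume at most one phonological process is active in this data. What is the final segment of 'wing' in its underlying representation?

The stem for 'wing' ends in [dʒ] in [murɛdʒi] but [g] in [murɛgu].
The stem 'head' ([navegi], [navegu]) shows [g] unchanged in both environments, so [g] cannot be basic with [dʒ] derived before the DIM suffix.
The underlying segment must be /dʒ/; palato-alveolar /tʃ/ and /dʒ/ become [k] and [g] when no front vowel follows, yielding [g] there.

/dʒ/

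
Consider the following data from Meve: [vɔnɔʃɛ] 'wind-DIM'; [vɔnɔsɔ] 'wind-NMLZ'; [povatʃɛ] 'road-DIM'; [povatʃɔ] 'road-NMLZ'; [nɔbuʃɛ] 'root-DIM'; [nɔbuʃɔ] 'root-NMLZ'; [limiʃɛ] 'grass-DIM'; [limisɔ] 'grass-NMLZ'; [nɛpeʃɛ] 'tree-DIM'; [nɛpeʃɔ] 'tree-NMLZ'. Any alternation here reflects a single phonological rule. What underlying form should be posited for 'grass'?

/limis/

The root 'grass' surfaces as [limiʃɛ] and [limisɔ], with a stem-final [ʃ] ~ [s] alternation.
Compare 'root', with invariant [ʃ] in [nɔbuʃɛ] and [nɔbuʃɔ]: an analysis with underlying /ʃ/ and a rule producing [s] before the NMLZ suffix would wrongly predict alternation here too.
The underlying segment must be /s/; /s/ becomes palato-alveolar [ʃ] before a front vowel, yielding [ʃ] there.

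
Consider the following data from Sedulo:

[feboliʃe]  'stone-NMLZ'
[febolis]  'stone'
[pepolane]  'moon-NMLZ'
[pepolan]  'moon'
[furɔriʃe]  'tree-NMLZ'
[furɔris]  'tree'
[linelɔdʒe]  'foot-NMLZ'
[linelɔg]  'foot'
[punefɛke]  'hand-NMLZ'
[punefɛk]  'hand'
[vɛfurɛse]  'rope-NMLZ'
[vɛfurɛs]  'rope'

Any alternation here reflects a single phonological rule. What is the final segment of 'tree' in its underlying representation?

/ʃ/

In [furɔriʃe] and [furɔris] the final segment of 'tree' alternates: [ʃ] ~ [s].
The stem 'rope' ([vɛfurɛse], [vɛfurɛs]) shows [s] unchanged in both environments, so [s] cannot be basic with [ʃ] derived before the NMLZ suffix.
The alternation reflects depalatalization: palato-alveolar /dʒ/ and /ʃ/ become [g] and [s] when no front vowel follows. /ʃ/ is underlying.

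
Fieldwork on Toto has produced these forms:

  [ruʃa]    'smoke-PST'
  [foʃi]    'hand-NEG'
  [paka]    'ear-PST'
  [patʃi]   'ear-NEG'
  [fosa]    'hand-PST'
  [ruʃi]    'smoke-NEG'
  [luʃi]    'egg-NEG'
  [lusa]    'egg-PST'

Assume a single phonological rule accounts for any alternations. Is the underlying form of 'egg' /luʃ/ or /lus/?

/lus/

The root 'egg' surfaces as [luʃi] and [lusa], with a stem-final [ʃ] ~ [s] alternation.
The stem 'smoke' ([ruʃi], [ruʃa]) shows [ʃ] unchanged in both environments, so [ʃ] cannot be basic with [s] derived before the PST suffix.
The underlying segment must be /s/; /k/ and /s/ become palato-alveolar [tʃ] and [ʃ] before a front vowel, yielding [ʃ] there.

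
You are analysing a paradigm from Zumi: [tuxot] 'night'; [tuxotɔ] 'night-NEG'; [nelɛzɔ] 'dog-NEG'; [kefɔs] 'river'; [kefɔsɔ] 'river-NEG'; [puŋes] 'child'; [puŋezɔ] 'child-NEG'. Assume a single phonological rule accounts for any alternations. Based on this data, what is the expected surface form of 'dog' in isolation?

[nelɛs]

The stem for 'child' ends in [s] in [puŋes] but [z] in [puŋezɔ].
The stem 'river' ([kefɔs], [kefɔsɔ]) shows [s] unchanged in both environments, so [s] cannot be basic with [z] derived before the NEG suffix.
Therefore /z/ is basic and [s] is derived by word-final obstruent devoicing (voiced obstruents become voiceless word-finally).
The one attested form of 'dog', [nelɛzɔ], shows underlying /nelɛz/. Applying the same rule word-finally gives [nelɛs].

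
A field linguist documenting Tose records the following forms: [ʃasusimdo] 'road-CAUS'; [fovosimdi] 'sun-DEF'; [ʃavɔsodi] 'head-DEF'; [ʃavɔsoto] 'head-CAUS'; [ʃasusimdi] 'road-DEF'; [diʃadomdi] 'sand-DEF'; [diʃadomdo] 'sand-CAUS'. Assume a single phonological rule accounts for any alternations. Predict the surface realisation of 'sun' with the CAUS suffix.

The CAUS suffix surfaces as [-do] and [-to], depending on the final segment of the stem.
By contrast the DEF suffix keeps its initial [d] throughout — that segment must be underlying.
The CAUS suffix is therefore /-to/ underlyingly, with post-nasal voicing: voiceless stops become voiced after a nasal.
After 'sun', which ends in a nasal, the suffix surfaces as [-do], giving [fovosimdo].

[fovosimdo]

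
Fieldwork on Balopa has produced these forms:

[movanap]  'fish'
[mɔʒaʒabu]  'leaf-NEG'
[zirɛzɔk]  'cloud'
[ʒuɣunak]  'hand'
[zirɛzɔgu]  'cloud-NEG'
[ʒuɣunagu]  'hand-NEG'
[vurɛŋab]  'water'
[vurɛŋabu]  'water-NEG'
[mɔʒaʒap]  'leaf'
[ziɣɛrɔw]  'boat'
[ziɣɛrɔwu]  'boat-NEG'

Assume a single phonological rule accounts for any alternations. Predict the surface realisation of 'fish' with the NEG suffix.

The root 'leaf' surfaces as [mɔʒaʒabu] and [mɔʒaʒap], with a stem-final [b] ~ [p] alternation.
If /b/ were underlying and a rule turned it into [p] in isolation, 'water' would also alternate; but it has [b] in both [vurɛŋabu] and [vurɛŋab].
Therefore /p/ is basic and [b] is derived by intervocalic voicing (voiceless stops become voiced between vowels).
From [movanap] the stem 'fish' is /movanap/; between vowels this yields [movanabu].

[movanabu]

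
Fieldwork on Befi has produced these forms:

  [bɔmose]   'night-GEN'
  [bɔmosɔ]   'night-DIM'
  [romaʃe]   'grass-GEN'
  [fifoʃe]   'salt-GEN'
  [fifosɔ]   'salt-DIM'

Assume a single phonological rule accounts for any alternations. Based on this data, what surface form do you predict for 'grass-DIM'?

[romasɔ]

The stem for 'salt' ends in [ʃ] in [fifoʃe] but [s] in [fifosɔ].
If /s/ were underlying and a rule turned it into [ʃ] before the GEN suffix, 'night' would also alternate; but it has [s] in both [bɔmose] and [bɔmosɔ].
So /ʃ/ is underlying, and a rule of depalatalization — palato-alveolar /ʃ/ becomes [s] when no front vowel follows — gives [s].
From [romaʃe] the stem 'grass' is /romaʃ/; when no front vowel follows this yields [romasɔ].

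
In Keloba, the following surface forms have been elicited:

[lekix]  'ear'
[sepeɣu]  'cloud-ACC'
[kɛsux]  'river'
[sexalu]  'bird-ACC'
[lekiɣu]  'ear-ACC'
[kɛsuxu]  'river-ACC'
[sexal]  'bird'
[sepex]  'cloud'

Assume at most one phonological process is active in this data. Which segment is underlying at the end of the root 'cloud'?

'cloud' shows [ɣ] ~ [x] at the end of the stem ([sepeɣu] vs [sepex]).
Compare 'river', with invariant [x] in [kɛsuxu] and [kɛsux]: an analysis with underlying /x/ and a rule producing [ɣ] before the ACC suffix would wrongly predict alternation here too.
The alternation reflects word-final obstruent devoicing: voiced obstruents become voiceless word-finally. /ɣ/ is underlying.

/ɣ/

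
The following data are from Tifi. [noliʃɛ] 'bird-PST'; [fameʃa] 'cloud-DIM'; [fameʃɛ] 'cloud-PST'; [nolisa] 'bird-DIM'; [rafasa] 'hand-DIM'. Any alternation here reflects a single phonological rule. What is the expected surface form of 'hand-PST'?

[rafaʃɛ]

The root 'bird' surfaces as [noliʃɛ] and [nolisa], with a stem-final [ʃ] ~ [s] alternation.
Compare 'cloud', with invariant [ʃ] in [fameʃɛ] and [fameʃa]: an analysis with underlying /ʃ/ and a rule producing [s] before the DIM suffix would wrongly predict alternation here too.
The underlying segment must be /s/; /s/ becomes palato-alveolar [ʃ] before a front vowel, yielding [ʃ] there.
From [rafasa] the stem 'hand' is /rafas/; before a front vowel this yields [rafaʃɛ].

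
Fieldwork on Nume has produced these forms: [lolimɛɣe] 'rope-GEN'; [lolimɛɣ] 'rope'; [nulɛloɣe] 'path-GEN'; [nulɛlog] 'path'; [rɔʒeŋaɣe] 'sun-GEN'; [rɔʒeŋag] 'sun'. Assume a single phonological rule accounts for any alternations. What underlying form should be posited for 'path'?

'path' shows [ɣ] ~ [g] at the end of the stem ([nulɛloɣe] vs [nulɛlog]).
If /ɣ/ were underlying and a rule turned it into [g] in isolation, 'rope' would also alternate; but it has [ɣ] in both [lolimɛɣe] and [lolimɛɣ].
So /g/ is underlying, and a rule of intervocalic spirantization — voiced stops become fricatives between vowels — gives [ɣ].

/nulɛlog/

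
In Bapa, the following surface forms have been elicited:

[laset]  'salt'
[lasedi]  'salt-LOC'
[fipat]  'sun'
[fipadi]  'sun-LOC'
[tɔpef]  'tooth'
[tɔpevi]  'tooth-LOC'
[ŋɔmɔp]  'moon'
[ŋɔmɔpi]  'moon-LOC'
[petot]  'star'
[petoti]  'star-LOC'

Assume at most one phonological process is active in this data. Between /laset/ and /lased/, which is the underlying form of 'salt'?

/lased/

'salt' shows [t] ~ [d] at the end of the stem ([laset] vs [lasedi]).
But 'star' keeps [t] in both environments ([petot], [petoti]), so there is no rule changing /t/ to [d] before the LOC suffix.
The underlying segment must be /d/; voiced obstruents become voiceless word-finally, yielding [t] there.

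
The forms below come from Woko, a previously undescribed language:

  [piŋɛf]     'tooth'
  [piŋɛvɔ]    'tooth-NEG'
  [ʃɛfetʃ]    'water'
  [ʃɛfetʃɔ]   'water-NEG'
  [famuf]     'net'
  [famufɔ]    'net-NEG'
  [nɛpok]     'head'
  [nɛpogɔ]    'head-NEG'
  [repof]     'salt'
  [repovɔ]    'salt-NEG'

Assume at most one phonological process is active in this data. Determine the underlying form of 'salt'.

/repov/

The root 'salt' surfaces as [repof] and [repovɔ], with a stem-final [f] ~ [v] alternation.
Compare 'net', with invariant [f] in [famuf] and [famufɔ]: an analysis with underlying /f/ and a rule producing [v] before the NEG suffix would wrongly predict alternation here too.
The underlying segment must be /v/; voiced obstruents become voiceless word-finally, yielding [f] there.
The underlying form of 'salt' is therefore /repov/.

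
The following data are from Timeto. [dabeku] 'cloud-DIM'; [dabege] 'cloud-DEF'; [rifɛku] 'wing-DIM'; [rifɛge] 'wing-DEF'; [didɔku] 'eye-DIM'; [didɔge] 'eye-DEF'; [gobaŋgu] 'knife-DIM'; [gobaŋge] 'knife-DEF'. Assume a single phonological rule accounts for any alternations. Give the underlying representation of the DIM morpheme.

/-ku/

The DIM morpheme has two allomorphs, [-gu] and [-ku].
By contrast the DEF suffix keeps its initial [g] throughout — that segment must be underlying.
So the underlying form is /-ku/, and voiceless stops become voiced after a nasal.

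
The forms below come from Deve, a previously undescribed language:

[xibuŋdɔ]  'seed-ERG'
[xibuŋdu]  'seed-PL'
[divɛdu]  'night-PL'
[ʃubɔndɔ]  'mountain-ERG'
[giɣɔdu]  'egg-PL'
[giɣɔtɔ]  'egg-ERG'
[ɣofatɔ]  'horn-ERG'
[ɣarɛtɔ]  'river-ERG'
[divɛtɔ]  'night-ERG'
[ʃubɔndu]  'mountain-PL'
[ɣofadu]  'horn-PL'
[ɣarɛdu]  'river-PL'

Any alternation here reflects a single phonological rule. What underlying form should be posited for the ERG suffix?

The ERG suffix surfaces as [-dɔ] and [-tɔ], depending on the final segment of the stem.
The PL suffix, which begins with [d], is invariant after every stem; so [d] is not altered by any rule here.
The ERG suffix is therefore /-tɔ/ underlyingly, with post-nasal voicing: voiceless stops become voiced after a nasal.

/-tɔ/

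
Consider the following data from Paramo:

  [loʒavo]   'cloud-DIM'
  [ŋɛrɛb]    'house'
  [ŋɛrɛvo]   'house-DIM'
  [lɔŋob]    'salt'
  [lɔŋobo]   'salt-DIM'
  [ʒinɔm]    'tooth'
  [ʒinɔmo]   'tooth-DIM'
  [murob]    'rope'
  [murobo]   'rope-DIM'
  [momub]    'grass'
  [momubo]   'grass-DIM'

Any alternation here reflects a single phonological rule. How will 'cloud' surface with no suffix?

[loʒab]

The stem for 'house' ends in [b] in [ŋɛrɛb] but [v] in [ŋɛrɛvo].
If /b/ were underlying and a rule turned it into [v] before the DIM suffix, 'grass' would also alternate; but it has [b] in both [momub] and [momubo].
So /v/ is underlying, and a rule of word-final hardening — voiced fricatives become stops word-finally — gives [b].
The one attested form of 'cloud', [loʒavo], shows underlying /loʒav/. Applying the same rule word-finally gives [loʒab].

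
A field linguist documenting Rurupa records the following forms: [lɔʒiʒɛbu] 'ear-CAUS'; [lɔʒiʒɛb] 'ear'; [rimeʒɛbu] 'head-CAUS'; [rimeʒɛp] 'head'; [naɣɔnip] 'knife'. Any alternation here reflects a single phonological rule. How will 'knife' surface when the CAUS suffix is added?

[naɣɔnibu]

'head' shows [b] ~ [p] at the end of the stem ([rimeʒɛbu] vs [rimeʒɛp]).
But 'ear' keeps [b] in both environments ([lɔʒiʒɛbu], [lɔʒiʒɛb]), so there is no rule changing /b/ to [p] in isolation.
Therefore /p/ is basic and [b] is derived by intervocalic voicing (voiceless stops become voiced between vowels).
The one attested form of 'knife', [naɣɔnip], shows underlying /naɣɔnip/. Applying the same rule between vowels gives [naɣɔnibu].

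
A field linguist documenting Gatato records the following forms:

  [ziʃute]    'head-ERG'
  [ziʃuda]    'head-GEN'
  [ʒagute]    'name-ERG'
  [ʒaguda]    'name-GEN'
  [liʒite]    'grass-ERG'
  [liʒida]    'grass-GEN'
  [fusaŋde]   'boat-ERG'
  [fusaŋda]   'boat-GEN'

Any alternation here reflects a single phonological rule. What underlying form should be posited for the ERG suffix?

/-te/

The ERG morpheme has two allomorphs, [-de] and [-te].
By contrast the GEN suffix keeps its initial [d] throughout — that segment must be underlying.
The ERG suffix is therefore /-te/ underlyingly, with post-nasal voicing: voiceless stops become voiced after a nasal.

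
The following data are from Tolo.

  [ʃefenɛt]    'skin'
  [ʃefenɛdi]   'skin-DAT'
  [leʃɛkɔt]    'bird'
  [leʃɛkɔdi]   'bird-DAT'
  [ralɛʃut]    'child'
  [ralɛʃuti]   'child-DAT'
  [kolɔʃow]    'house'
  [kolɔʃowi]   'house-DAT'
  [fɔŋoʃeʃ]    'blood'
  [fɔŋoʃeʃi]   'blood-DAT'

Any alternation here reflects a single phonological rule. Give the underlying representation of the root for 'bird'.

/leʃɛkɔd/

The stem for 'bird' ends in [t] in [leʃɛkɔt] but [d] in [leʃɛkɔdi].
But 'child' keeps [t] in both environments ([ralɛʃut], [ralɛʃuti]), so there is no rule changing /t/ to [d] before the DAT suffix.
The alternation reflects word-final obstruent devoicing: voiced obstruents become voiceless word-finally. /d/ is underlying.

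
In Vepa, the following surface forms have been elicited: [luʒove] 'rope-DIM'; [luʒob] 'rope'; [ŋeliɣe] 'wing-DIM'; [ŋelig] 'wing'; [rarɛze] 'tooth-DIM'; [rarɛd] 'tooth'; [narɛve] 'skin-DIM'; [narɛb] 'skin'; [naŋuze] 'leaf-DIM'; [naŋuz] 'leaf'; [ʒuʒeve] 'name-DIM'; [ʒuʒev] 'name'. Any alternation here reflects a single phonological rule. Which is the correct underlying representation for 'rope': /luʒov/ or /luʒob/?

/luʒob/

The root 'rope' surfaces as [luʒove] and [luʒob], with a stem-final [v] ~ [b] alternation.
Compare 'name', with invariant [v] in [ʒuʒeve] and [ʒuʒev]: an analysis with underlying /v/ and a rule producing [b] in isolation would wrongly predict alternation here too.
So /b/ is underlying, and a rule of intervocalic spirantization — voiced stops become fricatives between vowels — gives [v].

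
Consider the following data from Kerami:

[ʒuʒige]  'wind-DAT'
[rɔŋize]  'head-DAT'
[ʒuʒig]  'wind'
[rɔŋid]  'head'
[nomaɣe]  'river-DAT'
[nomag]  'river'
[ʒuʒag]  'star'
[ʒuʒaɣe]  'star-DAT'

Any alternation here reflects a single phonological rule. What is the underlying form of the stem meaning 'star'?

'star' shows [ɣ] ~ [g] at the end of the stem ([ʒuʒaɣe] vs [ʒuʒag]).
But 'wind' keeps [g] in both environments ([ʒuʒige], [ʒuʒig]), so there is no rule changing /g/ to [ɣ] before the DAT suffix.
Therefore /ɣ/ is basic and [g] is derived by word-final hardening (voiced fricatives become stops word-finally).

/ʒuʒaɣ/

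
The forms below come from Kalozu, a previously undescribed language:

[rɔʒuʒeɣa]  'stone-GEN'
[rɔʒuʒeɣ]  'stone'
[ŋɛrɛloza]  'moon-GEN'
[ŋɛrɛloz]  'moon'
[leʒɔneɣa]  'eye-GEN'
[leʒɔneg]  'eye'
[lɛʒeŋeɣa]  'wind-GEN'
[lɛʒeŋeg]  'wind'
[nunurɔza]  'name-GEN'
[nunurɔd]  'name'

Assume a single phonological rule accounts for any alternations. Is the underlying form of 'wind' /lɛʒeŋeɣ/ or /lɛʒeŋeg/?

The stem for 'wind' ends in [ɣ] in [lɛʒeŋeɣa] but [g] in [lɛʒeŋeg].
Compare 'stone', with invariant [ɣ] in [rɔʒuʒeɣa] and [rɔʒuʒeɣ]: an analysis with underlying /ɣ/ and a rule producing [g] in isolation would wrongly predict alternation here too.
Therefore /g/ is basic and [ɣ] is derived by intervocalic spirantization (voiced stops become fricatives between vowels).

/lɛʒeŋeg/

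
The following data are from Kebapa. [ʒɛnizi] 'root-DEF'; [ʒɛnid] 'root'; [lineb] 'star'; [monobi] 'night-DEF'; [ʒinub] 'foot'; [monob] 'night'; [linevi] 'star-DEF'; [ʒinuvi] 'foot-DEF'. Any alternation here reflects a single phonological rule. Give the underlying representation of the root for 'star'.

/linev/

The stem for 'star' ends in [b] in [lineb] but [v] in [linevi].
Compare 'night', with invariant [b] in [monob] and [monobi]: an analysis with underlying /b/ and a rule producing [v] before the DEF suffix would wrongly predict alternation here too.
The alternation reflects word-final hardening: voiced fricatives become stops word-finally. /v/ is underlying.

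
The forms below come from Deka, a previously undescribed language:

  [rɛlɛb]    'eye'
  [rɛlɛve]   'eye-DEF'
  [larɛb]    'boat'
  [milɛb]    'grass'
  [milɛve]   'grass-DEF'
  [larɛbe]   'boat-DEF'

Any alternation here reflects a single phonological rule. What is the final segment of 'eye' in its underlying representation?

'eye' shows [b] ~ [v] at the end of the stem ([rɛlɛb] vs [rɛlɛve]).
If /b/ were underlying and a rule turned it into [v] before the DEF suffix, 'boat' would also alternate; but it has [b] in both [larɛb] and [larɛbe].
So /v/ is underlying, and a rule of word-final hardening — voiced fricatives become stops word-finally — gives [b].

/v/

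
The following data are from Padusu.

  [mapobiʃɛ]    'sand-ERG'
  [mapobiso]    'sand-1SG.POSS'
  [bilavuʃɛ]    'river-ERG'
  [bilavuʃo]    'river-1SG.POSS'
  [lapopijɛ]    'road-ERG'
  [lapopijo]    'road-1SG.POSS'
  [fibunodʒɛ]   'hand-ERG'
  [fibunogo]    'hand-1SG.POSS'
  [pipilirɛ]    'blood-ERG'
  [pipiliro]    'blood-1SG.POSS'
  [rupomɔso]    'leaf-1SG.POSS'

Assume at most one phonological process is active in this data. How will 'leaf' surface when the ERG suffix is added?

'sand' shows [ʃ] ~ [s] at the end of the stem ([mapobiʃɛ] vs [mapobiso]).
The stem 'river' ([bilavuʃɛ], [bilavuʃo]) shows [ʃ] unchanged in both environments, so [ʃ] cannot be basic with [s] derived before the 1SG.POSS suffix.
The alternation reflects palatalization before a front vowel: /g/ and /s/ become palato-alveolar [dʒ] and [ʃ] before a front vowel. /s/ is underlying.
From [rupomɔso] the stem 'leaf' is /rupomɔs/; before a front vowel this yields [rupomɔʃɛ].

[rupomɔʃɛ]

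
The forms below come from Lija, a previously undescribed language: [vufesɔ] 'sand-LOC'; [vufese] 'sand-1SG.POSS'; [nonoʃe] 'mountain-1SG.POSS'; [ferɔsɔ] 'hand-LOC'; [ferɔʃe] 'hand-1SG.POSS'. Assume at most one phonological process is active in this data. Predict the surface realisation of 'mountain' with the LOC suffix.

[nonosɔ]

The root 'hand' surfaces as [ferɔsɔ] and [ferɔʃe], with a stem-final [s] ~ [ʃ] alternation.
But 'sand' keeps [s] in both environments ([vufesɔ], [vufese]), so there is no rule changing /s/ to [ʃ] before the 1SG.POSS suffix.
The alternation reflects depalatalization: palato-alveolar /ʃ/ becomes [s] when no front vowel follows. /ʃ/ is underlying.
From [nonoʃe] the stem 'mountain' is /nonoʃ/; when no front vowel follows this yields [nonosɔ].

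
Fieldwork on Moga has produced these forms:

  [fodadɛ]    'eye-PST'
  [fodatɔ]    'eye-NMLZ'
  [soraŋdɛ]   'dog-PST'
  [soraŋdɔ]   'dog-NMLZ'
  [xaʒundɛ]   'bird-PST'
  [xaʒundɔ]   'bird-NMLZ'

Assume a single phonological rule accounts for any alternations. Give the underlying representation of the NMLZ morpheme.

The NMLZ morpheme has two allomorphs, [-dɔ] and [-tɔ].
The PST suffix, which begins with [d], is invariant after every stem; so [d] is not altered by any rule here.
The NMLZ suffix is therefore /-tɔ/ underlyingly, with post-nasal voicing: voiceless stops become voiced after a nasal.

/-tɔ/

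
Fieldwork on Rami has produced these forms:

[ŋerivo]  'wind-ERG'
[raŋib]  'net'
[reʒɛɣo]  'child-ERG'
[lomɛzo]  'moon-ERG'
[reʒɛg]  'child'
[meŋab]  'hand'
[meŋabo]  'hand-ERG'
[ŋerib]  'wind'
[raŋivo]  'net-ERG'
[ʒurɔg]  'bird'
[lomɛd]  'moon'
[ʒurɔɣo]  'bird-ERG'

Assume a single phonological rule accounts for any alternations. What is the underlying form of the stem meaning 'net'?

/raŋiv/

The root 'net' surfaces as [raŋib] and [raŋivo], with a stem-final [b] ~ [v] alternation.
The stem 'hand' ([meŋab], [meŋabo]) shows [b] unchanged in both environments, so [b] cannot be basic with [v] derived before the ERG suffix.
So /v/ is underlying, and a rule of word-final hardening — voiced fricatives become stops word-finally — gives [b].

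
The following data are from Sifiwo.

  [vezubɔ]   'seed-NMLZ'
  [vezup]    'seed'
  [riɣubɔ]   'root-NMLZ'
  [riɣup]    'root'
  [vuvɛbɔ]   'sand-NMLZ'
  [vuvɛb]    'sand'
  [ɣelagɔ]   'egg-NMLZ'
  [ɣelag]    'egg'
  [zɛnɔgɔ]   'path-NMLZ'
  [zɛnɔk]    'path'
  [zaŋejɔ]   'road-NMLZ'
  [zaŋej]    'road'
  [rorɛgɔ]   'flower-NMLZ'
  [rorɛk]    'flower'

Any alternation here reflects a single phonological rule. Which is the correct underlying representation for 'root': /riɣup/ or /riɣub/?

The stem for 'root' ends in [b] in [riɣubɔ] but [p] in [riɣup].
The stem 'sand' ([vuvɛbɔ], [vuvɛb]) shows [b] unchanged in both environments, so [b] cannot be basic with [p] derived in isolation.
The underlying segment must be /p/; voiceless stops become voiced between vowels, yielding [b] there.

/riɣup/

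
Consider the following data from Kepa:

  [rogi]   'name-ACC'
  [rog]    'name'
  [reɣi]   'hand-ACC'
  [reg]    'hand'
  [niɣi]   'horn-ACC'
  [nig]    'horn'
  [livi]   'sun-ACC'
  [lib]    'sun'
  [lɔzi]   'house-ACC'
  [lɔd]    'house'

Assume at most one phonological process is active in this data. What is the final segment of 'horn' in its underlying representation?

/ɣ/

In [niɣi] and [nig] the final segment of 'horn' alternates: [ɣ] ~ [g].
Compare 'name', with invariant [g] in [rogi] and [rog]: an analysis with underlying /g/ and a rule producing [ɣ] before the ACC suffix would wrongly predict alternation here too.
Therefore /ɣ/ is basic and [g] is derived by word-final hardening (voiced fricatives become stops word-finally).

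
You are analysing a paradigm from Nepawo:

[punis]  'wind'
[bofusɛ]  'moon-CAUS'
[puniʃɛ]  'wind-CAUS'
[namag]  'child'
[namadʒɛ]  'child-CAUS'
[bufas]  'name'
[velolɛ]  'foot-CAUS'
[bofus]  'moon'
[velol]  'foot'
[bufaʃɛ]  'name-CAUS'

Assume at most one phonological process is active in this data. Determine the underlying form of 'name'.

'name' shows [s] ~ [ʃ] at the end of the stem ([bufas] vs [bufaʃɛ]).
Compare 'moon', with invariant [s] in [bofus] and [bofusɛ]: an analysis with underlying /s/ and a rule producing [ʃ] before the CAUS suffix would wrongly predict alternation here too.
So /ʃ/ is underlying, and a rule of depalatalization — palato-alveolar /dʒ/ and /ʃ/ become [g] and [s] when no front vowel follows — gives [s].
So 'name' = /bufaʃ/.

/bufaʃ/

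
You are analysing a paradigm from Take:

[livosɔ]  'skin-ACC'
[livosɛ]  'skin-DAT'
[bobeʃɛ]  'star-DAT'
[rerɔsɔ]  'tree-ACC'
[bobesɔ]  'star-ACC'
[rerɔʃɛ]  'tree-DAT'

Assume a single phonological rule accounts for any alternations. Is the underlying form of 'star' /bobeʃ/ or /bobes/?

In [bobesɔ] and [bobeʃɛ] the final segment of 'star' alternates: [s] ~ [ʃ].
Compare 'skin', with invariant [s] in [livosɔ] and [livosɛ]: an analysis with underlying /s/ and a rule producing [ʃ] before the DAT suffix would wrongly predict alternation here too.
The alternation reflects depalatalization: palato-alveolar /ʃ/ becomes [s] when no front vowel follows. /ʃ/ is underlying.

/bobeʃ/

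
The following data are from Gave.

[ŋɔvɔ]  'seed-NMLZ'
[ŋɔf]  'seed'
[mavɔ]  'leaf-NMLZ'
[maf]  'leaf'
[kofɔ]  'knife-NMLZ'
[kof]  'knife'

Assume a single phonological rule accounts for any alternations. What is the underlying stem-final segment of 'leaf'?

In [mavɔ] and [maf] the final segment of 'leaf' alternates: [v] ~ [f].
But 'knife' keeps [f] in both environments ([kofɔ], [kof]), so there is no rule changing /f/ to [v] before the NMLZ suffix.
The underlying segment must be /v/; voiced obstruents become voiceless word-finally, yielding [f] there.

/v/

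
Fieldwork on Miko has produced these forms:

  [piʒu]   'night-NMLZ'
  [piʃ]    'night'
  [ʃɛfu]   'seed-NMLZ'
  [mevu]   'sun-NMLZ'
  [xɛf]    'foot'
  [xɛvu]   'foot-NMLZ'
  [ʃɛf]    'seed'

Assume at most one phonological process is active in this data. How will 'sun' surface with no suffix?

The stem for 'foot' ends in [f] in [xɛf] but [v] in [xɛvu].
But 'seed' keeps [f] in both environments ([ʃɛf], [ʃɛfu]), so there is no rule changing /f/ to [v] before the NMLZ suffix.
The underlying segment must be /v/; voiced obstruents become voiceless word-finally, yielding [f] there.
The one attested form of 'sun', [mevu], shows underlying /mev/. Applying the same rule word-finally gives [mef].

[mef]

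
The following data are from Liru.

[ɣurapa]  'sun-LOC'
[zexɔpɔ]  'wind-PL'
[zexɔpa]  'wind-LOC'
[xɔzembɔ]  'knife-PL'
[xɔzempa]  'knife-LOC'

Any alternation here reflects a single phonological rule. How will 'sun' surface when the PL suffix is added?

The PL morpheme has two allomorphs, [-bɔ] and [-pɔ].
By contrast the LOC suffix keeps its initial [p] throughout — that segment must be underlying.
So the underlying form is /-bɔ/, and voiced stops become voiceless after a vowel.
After 'sun', which ends in a vowel, the suffix surfaces as [-pɔ], giving [ɣurapɔ].

[ɣurapɔ]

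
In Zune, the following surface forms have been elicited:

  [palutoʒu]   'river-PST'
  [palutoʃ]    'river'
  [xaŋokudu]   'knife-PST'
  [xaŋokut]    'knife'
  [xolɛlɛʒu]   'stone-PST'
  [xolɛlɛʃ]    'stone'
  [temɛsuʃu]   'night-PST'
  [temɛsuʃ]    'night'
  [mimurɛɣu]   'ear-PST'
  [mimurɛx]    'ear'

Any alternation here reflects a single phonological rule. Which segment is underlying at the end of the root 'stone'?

In [xolɛlɛʒu] and [xolɛlɛʃ] the final segment of 'stone' alternates: [ʒ] ~ [ʃ].
But 'night' keeps [ʃ] in both environments ([temɛsuʃu], [temɛsuʃ]), so there is no rule changing /ʃ/ to [ʒ] before the PST suffix.
The alternation reflects word-final obstruent devoicing: voiced obstruents become voiceless word-finally. /ʒ/ is underlying.

/ʒ/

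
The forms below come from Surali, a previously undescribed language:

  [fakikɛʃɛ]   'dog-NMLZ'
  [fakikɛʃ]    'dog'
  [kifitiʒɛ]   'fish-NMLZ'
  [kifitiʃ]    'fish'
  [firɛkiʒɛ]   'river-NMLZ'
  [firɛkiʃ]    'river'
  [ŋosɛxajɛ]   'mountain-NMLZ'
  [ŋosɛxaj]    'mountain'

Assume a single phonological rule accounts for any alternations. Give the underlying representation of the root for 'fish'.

/kifitiʒ/

The root 'fish' surfaces as [kifitiʒɛ] and [kifitiʃ], with a stem-final [ʒ] ~ [ʃ] alternation.
Compare 'dog', with invariant [ʃ] in [fakikɛʃɛ] and [fakikɛʃ]: an analysis with underlying /ʃ/ and a rule producing [ʒ] before the NMLZ suffix would wrongly predict alternation here too.
Therefore /ʒ/ is basic and [ʃ] is derived by word-final obstruent devoicing (voiced obstruents become voiceless word-finally).
The underlying form of 'fish' is therefore /kifitiʒ/.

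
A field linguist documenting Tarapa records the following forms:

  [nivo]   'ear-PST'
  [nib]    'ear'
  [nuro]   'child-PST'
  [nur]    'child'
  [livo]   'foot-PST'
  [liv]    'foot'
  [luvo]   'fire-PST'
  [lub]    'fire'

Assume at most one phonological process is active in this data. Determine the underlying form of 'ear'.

The stem for 'ear' ends in [v] in [nivo] but [b] in [nib].
If /v/ were underlying and a rule turned it into [b] in isolation, 'foot' would also alternate; but it has [v] in both [livo] and [liv].
The underlying segment must be /b/; voiced stops become fricatives between vowels, yielding [v] there.
So 'ear' = /nib/.

/nib/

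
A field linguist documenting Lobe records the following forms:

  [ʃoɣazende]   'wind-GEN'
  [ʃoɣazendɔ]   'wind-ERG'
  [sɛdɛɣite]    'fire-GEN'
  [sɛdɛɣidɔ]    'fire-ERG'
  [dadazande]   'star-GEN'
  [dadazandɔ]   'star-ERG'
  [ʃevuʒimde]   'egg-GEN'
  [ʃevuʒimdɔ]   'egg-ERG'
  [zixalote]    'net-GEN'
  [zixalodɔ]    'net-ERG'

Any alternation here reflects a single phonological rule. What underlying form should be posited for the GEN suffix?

/-te/

The GEN morpheme has two allomorphs, [-de] and [-te].
The ERG suffix, which begins with [d], is invariant after every stem; so [d] is not altered by any rule here.
The GEN suffix is therefore /-te/ underlyingly, with post-nasal voicing: voiceless stops become voiced after a nasal.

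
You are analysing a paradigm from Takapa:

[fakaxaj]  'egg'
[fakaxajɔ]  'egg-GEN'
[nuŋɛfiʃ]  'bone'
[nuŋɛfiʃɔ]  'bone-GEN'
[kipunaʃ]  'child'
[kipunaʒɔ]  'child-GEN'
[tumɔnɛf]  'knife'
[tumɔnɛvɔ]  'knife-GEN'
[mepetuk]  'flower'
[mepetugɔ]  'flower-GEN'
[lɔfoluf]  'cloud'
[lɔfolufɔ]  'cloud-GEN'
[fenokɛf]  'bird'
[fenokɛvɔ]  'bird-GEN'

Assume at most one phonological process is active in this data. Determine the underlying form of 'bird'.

The stem for 'bird' ends in [f] in [fenokɛf] but [v] in [fenokɛvɔ].
Compare 'cloud', with invariant [f] in [lɔfoluf] and [lɔfolufɔ]: an analysis with underlying /f/ and a rule producing [v] before the GEN suffix would wrongly predict alternation here too.
The alternation reflects word-final obstruent devoicing: voiced obstruents become voiceless word-finally. /v/ is underlying.

/fenokɛv/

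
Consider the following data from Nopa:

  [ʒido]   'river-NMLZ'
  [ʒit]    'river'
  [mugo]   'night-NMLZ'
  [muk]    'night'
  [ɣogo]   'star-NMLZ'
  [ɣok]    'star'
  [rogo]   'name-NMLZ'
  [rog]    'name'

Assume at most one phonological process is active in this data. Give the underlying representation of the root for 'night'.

'night' shows [g] ~ [k] at the end of the stem ([mugo] vs [muk]).
But 'name' keeps [g] in both environments ([rogo], [rog]), so there is no rule changing /g/ to [k] in isolation.
Therefore /k/ is basic and [g] is derived by intervocalic voicing (voiceless stops become voiced between vowels).
Hence 'night' is /muk/ underlyingly.

/muk/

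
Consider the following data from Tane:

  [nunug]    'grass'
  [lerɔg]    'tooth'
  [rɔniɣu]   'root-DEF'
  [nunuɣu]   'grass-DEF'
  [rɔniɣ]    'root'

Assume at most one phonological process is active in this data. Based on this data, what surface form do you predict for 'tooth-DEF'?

[lerɔɣu]

The root 'grass' surfaces as [nunug] and [nunuɣu], with a stem-final [g] ~ [ɣ] alternation.
The stem 'root' ([rɔniɣ], [rɔniɣu]) shows [ɣ] unchanged in both environments, so [ɣ] cannot be basic with [g] derived in isolation.
Therefore /g/ is basic and [ɣ] is derived by intervocalic spirantization (voiced stops become fricatives between vowels).
The one attested form of 'tooth', [lerɔg], shows underlying /lerɔg/. Applying the same rule between vowels gives [lerɔɣu].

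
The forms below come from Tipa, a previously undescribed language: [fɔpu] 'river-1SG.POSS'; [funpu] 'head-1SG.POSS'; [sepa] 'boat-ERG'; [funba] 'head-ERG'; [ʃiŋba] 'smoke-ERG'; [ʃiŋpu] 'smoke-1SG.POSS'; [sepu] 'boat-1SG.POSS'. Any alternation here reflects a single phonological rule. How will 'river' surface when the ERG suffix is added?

[fɔpa]

The ERG suffix surfaces as [-ba] and [-pa], depending on the final segment of the stem.
By contrast the 1SG.POSS suffix keeps its initial [p] throughout — that segment must be underlying.
The ERG suffix is therefore /-ba/ underlyingly, with post-vocalic devoicing: voiced stops become voiceless after a vowel.
After 'river', which ends in a vowel, the suffix surfaces as [-pa], giving [fɔpa].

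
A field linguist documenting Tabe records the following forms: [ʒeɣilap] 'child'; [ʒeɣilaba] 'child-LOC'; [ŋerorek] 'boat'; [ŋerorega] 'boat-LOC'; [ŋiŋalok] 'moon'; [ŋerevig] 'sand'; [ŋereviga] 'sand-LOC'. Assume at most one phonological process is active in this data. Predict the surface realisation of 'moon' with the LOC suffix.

[ŋiŋaloga]

'boat' shows [k] ~ [g] at the end of the stem ([ŋerorek] vs [ŋerorega]).
If /g/ were underlying and a rule turned it into [k] in isolation, 'sand' would also alternate; but it has [g] in both [ŋerevig] and [ŋereviga].
The alternation reflects intervocalic voicing: voiceless stops become voiced between vowels. /k/ is underlying.
The one attested form of 'moon', [ŋiŋalok], shows underlying /ŋiŋalok/. Applying the same rule between vowels gives [ŋiŋaloga].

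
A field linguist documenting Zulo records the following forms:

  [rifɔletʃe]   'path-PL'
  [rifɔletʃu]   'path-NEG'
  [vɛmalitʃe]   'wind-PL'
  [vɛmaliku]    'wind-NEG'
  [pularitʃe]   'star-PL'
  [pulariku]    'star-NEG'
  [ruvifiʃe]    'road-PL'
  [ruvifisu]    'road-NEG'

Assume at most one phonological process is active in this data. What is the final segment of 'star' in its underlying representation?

The stem for 'star' ends in [tʃ] in [pularitʃe] but [k] in [pulariku].
If /tʃ/ were underlying and a rule turned it into [k] before the NEG suffix, 'path' would also alternate; but it has [tʃ] in both [rifɔletʃe] and [rifɔletʃu].
So /k/ is underlying, and a rule of palatalization before a front vowel — /k/ and /s/ become palato-alveolar [tʃ] and [ʃ] before a front vowel — gives [tʃ].

/k/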